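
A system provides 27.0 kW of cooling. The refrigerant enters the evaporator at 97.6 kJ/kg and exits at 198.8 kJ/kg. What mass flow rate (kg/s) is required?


dh = 198.8 - 97.6 = 101.2 kJ/kg
m_dot = Q / dh = 27.0 / 101.2 = 0.2668 kg/s

0.2668


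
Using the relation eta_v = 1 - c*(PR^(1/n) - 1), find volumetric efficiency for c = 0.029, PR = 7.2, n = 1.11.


PR^(1/n) = 7.2^(1/1.11) = 5.9206804
eta_v = 1 - 0.029 * (5.9206804 - 1)
eta_v = 0.8573

0.8573


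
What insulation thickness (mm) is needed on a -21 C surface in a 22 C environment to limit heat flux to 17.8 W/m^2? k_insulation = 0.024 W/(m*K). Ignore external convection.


dT = 22 - (-21) = 43 K
thickness = k * dT / q_max * 1000
thickness = 0.024 * 43 / 17.8 * 1000
thickness = 58.0 mm

58.0


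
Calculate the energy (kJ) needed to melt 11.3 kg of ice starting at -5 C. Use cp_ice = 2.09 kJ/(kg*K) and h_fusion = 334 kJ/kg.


Sensible heat = cp * dT = 2.09 * 5 = 10.45 kJ/kg
Total per kg = 10.45 + 334 = 344.45 kJ/kg
Q = m * total = 11.3 * 344.45
Q = 3892.3 kJ

3892.3


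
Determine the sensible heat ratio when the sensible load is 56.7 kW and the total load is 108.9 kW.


SHR = Q_sensible / Q_total
SHR = 56.7 / 108.9
SHR = 0.521

0.521


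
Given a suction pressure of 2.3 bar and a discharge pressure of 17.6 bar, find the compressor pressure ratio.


PR = P_high / P_low
PR = 17.6 / 2.3
PR = 7.652

7.652


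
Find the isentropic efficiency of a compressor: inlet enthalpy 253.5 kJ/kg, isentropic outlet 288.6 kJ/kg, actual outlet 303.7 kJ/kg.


dh_ideal = 288.6 - 253.5 = 35.1 kJ/kg
dh_actual = 303.7 - 253.5 = 50.2 kJ/kg
eta_s = dh_ideal / dh_actual = 35.1 / 50.2
eta_s = 0.6992

0.6992


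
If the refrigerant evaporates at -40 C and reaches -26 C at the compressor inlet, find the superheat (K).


Superheat = T_suction - T_evap
Superheat = -26 - (-40)
Superheat = 14 K

14


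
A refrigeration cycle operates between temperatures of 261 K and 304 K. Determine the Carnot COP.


dT = 304 - 261 = 43 K
COP_carnot = T_cold / dT = 261 / 43
COP_carnot = 6.07

6.07


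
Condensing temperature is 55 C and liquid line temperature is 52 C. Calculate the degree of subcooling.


Subcooling = T_cond - T_liquid
Subcooling = 55 - 52
Subcooling = 3 K

3


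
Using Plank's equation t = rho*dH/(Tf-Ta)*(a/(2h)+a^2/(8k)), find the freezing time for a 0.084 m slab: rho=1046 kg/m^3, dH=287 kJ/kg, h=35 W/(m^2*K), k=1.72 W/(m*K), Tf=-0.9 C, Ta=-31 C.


dT = -0.9 - (-31) = 30.1 K
term1 = a/(2h) = 0.084/(2*35) = 0.0012
term2 = a^2/(8k) = 0.084^2/(8*1.72) = 0.0005127906977
t = rho*dH*1000/dT * (term1 + term2)
t = 1046*287*1000/30.1 * (0.0012 + 0.0005127906977)
t = 17082 s

17082


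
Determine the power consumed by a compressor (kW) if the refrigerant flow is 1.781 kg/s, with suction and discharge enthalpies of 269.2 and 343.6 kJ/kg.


dh = 343.6 - 269.2 = 74.4 kJ/kg
W = m_dot * dh = 1.781 * 74.4 = 132.51 kW

132.51


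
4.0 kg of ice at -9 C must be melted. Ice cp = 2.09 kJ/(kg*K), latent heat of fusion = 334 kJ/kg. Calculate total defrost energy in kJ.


Sensible heat = cp * dT = 2.09 * 9 = 18.81 kJ/kg
Total per kg = 18.81 + 334 = 352.81 kJ/kg
Q = m * total = 4.0 * 352.81
Q = 1411.2 kJ

1411.2


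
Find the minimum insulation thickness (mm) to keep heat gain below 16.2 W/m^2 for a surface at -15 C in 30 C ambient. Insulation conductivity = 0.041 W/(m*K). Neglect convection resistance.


dT = 30 - (-15) = 45 K
thickness = k * dT / q_max * 1000
thickness = 0.041 * 45 / 16.2 * 1000
thickness = 113.9 mm

113.9


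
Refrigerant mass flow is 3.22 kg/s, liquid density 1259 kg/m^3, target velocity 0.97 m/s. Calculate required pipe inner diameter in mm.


A = m_dot / (rho * v) = 3.22 / (1259 * 0.97) = 0.002636685964 m^2
d = sqrt(4*A/pi) * 1000
d = 57.9 mm

57.9


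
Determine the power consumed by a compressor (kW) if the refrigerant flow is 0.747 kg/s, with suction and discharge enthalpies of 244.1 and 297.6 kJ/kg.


dh = 297.6 - 244.1 = 53.5 kJ/kg
W = m_dot * dh = 0.747 * 53.5 = 39.96 kW

39.96


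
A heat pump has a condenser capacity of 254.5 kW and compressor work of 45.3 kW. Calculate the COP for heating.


COP_hp = Q_cond / W
COP_hp = 254.5 / 45.3
COP_hp = 5.618

5.618


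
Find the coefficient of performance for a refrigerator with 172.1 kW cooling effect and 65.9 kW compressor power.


COP = Q_evap / W
COP = 172.1 / 65.9
COP = 2.612

2.612


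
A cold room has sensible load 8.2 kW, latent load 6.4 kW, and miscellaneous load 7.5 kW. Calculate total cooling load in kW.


Q_total = Q_s + Q_l + Q_misc
Q_total = 8.2 + 6.4 + 7.5
Q_total = 22.1 kW

22.1


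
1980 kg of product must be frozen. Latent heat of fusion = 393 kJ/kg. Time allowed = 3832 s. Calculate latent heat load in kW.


Q_lat = m * h_fg / t
Q_lat = 1980 * 393 / 3832
Q_lat = 203.06 kW

203.06


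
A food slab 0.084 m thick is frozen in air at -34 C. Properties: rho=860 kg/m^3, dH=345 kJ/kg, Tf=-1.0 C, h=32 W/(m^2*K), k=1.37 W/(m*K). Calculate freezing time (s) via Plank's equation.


dT = -1.0 - (-34) = 33.0 K
term1 = a/(2h) = 0.084/(2*32) = 0.0013125
term2 = a^2/(8k) = 0.084^2/(8*1.37) = 0.0006437956204
t = rho*dH*1000/dT * (term1 + term2)
t = 860*345*1000/33.0 * (0.0013125 + 0.0006437956204)
t = 17589 s

17589


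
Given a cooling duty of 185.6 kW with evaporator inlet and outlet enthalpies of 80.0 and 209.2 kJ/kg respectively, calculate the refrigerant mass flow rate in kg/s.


dh = 209.2 - 80.0 = 129.2 kJ/kg
m_dot = Q / dh = 185.6 / 129.2 = 1.4365 kg/s

1.4365


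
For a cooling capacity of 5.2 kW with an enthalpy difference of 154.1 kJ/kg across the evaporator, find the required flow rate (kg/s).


m_dot = Q / dh
m_dot = 5.2 / 154.1
m_dot = 0.0337 kg/s

0.0337


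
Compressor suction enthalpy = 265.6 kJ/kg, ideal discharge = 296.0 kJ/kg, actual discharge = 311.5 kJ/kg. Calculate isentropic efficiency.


dh_ideal = 296.0 - 265.6 = 30.4 kJ/kg
dh_actual = 311.5 - 265.6 = 45.9 kJ/kg
eta_s = dh_ideal / dh_actual = 30.4 / 45.9
eta_s = 0.6623

0.6623


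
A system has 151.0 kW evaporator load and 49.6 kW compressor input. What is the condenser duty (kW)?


Q_cond = Q_evap + W
Q_cond = 151.0 + 49.6
Q_cond = 200.6 kW

200.6


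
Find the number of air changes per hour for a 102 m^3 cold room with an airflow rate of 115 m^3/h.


ACH = flow / volume
ACH = 115 / 102
ACH = 1.127

1.127


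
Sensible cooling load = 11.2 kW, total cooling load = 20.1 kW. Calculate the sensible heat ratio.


SHR = Q_sensible / Q_total
SHR = 11.2 / 20.1
SHR = 0.557

0.557


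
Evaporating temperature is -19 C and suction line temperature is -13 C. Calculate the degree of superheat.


Superheat = T_suction - T_evap
Superheat = -13 - (-19)
Superheat = 6 K

6


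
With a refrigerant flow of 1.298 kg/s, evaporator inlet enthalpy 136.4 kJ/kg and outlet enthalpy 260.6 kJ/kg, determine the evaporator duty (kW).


dh = 260.6 - 136.4 = 124.2 kJ/kg
Q_evap = m_dot * dh = 1.298 * 124.2
Q_evap = 161.21 kW

161.21


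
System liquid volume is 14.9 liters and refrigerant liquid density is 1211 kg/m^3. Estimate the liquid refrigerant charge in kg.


Charge = V * rho / 1000
Charge = 14.9 * 1211 / 1000
Charge = 18.04 kg

18.04


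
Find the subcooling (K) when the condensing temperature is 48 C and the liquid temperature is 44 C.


Subcooling = T_cond - T_liquid
Subcooling = 48 - 44
Subcooling = 4 K

4


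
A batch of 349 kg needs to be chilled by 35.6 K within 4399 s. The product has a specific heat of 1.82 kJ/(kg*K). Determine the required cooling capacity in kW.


Q = m * cp * dT / t
Q = 349 * 1.82 * 35.6 / 4399
Q = 5.14 kW

5.14


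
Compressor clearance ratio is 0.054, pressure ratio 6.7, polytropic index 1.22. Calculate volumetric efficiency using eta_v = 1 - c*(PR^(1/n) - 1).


PR^(1/n) = 6.7^(1/1.22) = 4.75456177
eta_v = 1 - 0.054 * (4.75456177 - 1)
eta_v = 0.7973

0.7973


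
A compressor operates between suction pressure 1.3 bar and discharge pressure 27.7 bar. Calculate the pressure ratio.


PR = P_high / P_low
PR = 27.7 / 1.3
PR = 21.308

21.308


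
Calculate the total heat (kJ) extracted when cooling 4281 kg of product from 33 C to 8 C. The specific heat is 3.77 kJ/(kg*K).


dT = 33 - (8) = 25 K
Q = m * cp * dT = 4281 * 3.77 * 25
Q = 403484 kJ

403484


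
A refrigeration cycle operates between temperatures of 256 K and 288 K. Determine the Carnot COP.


dT = 288 - 256 = 32 K
COP_carnot = T_cold / dT = 256 / 32
COP_carnot = 8.0

8.0


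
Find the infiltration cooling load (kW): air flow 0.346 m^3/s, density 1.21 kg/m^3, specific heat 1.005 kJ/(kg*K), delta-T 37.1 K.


Q = V_dot * rho * cp * dT
Q = 0.346 * 1.21 * 1.005 * 37.1
Q = 15.61 kW

15.61


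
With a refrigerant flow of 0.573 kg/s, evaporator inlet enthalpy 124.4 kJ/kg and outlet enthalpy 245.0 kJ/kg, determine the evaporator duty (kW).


dh = 245.0 - 124.4 = 120.6 kJ/kg
Q_evap = m_dot * dh = 0.573 * 120.6
Q_evap = 69.1 kW

69.1


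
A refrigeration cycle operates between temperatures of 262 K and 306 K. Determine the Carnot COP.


dT = 306 - 262 = 44 K
COP_carnot = T_cold / dT = 262 / 44
COP_carnot = 5.955

5.955


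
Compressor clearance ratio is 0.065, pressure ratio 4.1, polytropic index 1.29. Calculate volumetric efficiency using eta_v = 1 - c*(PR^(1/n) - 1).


PR^(1/n) = 4.1^(1/1.29) = 2.98556304
eta_v = 1 - 0.065 * (2.98556304 - 1)
eta_v = 0.8709

0.8709


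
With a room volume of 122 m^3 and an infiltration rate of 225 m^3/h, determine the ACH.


ACH = flow / volume
ACH = 225 / 122
ACH = 1.844

1.844


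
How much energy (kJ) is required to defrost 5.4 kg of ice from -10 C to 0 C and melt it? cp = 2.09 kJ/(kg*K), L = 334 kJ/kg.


Sensible heat = cp * dT = 2.09 * 10 = 20.9 kJ/kg
Total per kg = 20.9 + 334 = 354.9 kJ/kg
Q = m * total = 5.4 * 354.9
Q = 1916.5 kJ

1916.5


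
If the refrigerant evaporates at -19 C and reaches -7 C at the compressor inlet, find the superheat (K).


Superheat = T_suction - T_evap
Superheat = -7 - (-19)
Superheat = 12 K

12


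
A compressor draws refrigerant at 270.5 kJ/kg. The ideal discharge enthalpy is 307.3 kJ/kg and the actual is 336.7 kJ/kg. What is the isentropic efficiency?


dh_ideal = 307.3 - 270.5 = 36.8 kJ/kg
dh_actual = 336.7 - 270.5 = 66.2 kJ/kg
eta_s = dh_ideal / dh_actual = 36.8 / 66.2
eta_s = 0.5559

0.5559


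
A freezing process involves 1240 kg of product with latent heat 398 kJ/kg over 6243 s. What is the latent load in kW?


Q_lat = m * h_fg / t
Q_lat = 1240 * 398 / 6243
Q_lat = 79.05 kW

79.05


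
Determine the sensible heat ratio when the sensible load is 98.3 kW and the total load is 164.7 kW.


SHR = Q_sensible / Q_total
SHR = 98.3 / 164.7
SHR = 0.597

0.597


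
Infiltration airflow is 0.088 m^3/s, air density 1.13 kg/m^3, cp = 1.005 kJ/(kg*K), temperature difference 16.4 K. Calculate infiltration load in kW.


Q = V_dot * rho * cp * dT
Q = 0.088 * 1.13 * 1.005 * 16.4
Q = 1.639 kW

1.639


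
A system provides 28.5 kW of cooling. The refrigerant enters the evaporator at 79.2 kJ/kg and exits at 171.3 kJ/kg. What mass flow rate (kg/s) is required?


dh = 171.3 - 79.2 = 92.1 kJ/kg
m_dot = Q / dh = 28.5 / 92.1 = 0.3094 kg/s

0.3094


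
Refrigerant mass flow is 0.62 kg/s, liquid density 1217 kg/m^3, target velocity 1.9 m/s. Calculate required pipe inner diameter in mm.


A = m_dot / (rho * v) = 0.62 / (1217 * 1.9) = 0.0002681312978 m^2
d = sqrt(4*A/pi) * 1000
d = 18.5 mm

18.5


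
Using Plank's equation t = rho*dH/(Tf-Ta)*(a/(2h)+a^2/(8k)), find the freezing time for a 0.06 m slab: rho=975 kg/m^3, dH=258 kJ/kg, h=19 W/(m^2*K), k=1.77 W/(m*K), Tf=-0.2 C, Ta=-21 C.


dT = -0.2 - (-21) = 20.8 K
term1 = a/(2h) = 0.06/(2*19) = 0.001578947368
term2 = a^2/(8k) = 0.06^2/(8*1.77) = 0.0002542372881
t = rho*dH*1000/dT * (term1 + term2)
t = 975*258*1000/20.8 * (0.001578947368 + 0.0002542372881)
t = 22170 s

22170


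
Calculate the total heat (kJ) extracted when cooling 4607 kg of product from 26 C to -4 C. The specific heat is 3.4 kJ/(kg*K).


dT = 26 - (-4) = 30 K
Q = m * cp * dT = 4607 * 3.4 * 30
Q = 469914 kJ

469914


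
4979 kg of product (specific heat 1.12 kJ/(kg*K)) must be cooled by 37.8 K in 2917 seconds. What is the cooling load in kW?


Q = m * cp * dT / t
Q = 4979 * 1.12 * 37.8 / 2917
Q = 72.263 kW

72.263


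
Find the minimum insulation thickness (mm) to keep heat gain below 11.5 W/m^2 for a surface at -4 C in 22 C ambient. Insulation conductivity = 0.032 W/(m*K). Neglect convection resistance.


dT = 22 - (-4) = 26 K
thickness = k * dT / q_max * 1000
thickness = 0.032 * 26 / 11.5 * 1000
thickness = 72.3 mm

72.3


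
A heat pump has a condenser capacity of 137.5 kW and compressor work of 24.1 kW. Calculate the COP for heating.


COP_hp = Q_cond / W
COP_hp = 137.5 / 24.1
COP_hp = 5.705

5.705


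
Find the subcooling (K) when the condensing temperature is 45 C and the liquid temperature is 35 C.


Subcooling = T_cond - T_liquid
Subcooling = 45 - 35
Subcooling = 10 K

10


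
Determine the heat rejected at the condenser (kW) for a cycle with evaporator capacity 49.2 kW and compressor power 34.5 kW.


Q_cond = Q_evap + W
Q_cond = 49.2 + 34.5
Q_cond = 83.7 kW

83.7


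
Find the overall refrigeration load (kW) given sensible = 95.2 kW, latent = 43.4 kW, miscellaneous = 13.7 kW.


Q_total = Q_s + Q_l + Q_misc
Q_total = 95.2 + 43.4 + 13.7
Q_total = 152.3 kW

152.3


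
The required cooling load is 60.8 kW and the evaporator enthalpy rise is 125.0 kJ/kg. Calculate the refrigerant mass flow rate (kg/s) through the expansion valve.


m_dot = Q / dh
m_dot = 60.8 / 125.0
m_dot = 0.4864 kg/s

0.4864


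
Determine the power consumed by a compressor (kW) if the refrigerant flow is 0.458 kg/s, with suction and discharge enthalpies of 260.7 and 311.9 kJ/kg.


dh = 311.9 - 260.7 = 51.2 kJ/kg
W = m_dot * dh = 0.458 * 51.2 = 23.45 kW

23.45


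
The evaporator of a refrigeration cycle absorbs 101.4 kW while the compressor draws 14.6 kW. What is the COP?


COP = Q_evap / W
COP = 101.4 / 14.6
COP = 6.945

6.945


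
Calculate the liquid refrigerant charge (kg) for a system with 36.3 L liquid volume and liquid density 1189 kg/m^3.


Charge = V * rho / 1000
Charge = 36.3 * 1189 / 1000
Charge = 43.16 kg

43.16


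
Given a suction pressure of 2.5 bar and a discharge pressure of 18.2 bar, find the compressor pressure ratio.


PR = P_high / P_low
PR = 18.2 / 2.5
PR = 7.28

7.28


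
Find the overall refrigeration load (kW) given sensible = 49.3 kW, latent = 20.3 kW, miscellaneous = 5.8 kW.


Q_total = Q_s + Q_l + Q_misc
Q_total = 49.3 + 20.3 + 5.8
Q_total = 75.4 kW

75.4


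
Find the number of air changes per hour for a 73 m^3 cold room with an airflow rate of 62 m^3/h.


ACH = flow / volume
ACH = 62 / 73
ACH = 0.849

0.849


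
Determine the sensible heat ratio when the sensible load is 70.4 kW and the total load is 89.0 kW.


SHR = Q_sensible / Q_total
SHR = 70.4 / 89.0
SHR = 0.791

0.791


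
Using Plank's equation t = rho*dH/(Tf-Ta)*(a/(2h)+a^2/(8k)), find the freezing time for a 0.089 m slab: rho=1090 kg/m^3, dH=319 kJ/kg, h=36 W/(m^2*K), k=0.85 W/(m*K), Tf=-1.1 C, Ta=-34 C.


dT = -1.1 - (-34) = 32.9 K
term1 = a/(2h) = 0.089/(2*36) = 0.001236111111
term2 = a^2/(8k) = 0.089^2/(8*0.85) = 0.001164852941
t = rho*dH*1000/dT * (term1 + term2)
t = 1090*319*1000/32.9 * (0.001236111111 + 0.001164852941)
t = 25375 s

25375


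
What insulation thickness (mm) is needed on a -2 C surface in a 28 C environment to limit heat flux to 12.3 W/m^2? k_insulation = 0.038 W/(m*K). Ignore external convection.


dT = 28 - (-2) = 30 K
thickness = k * dT / q_max * 1000
thickness = 0.038 * 30 / 12.3 * 1000
thickness = 92.7 mm

92.7


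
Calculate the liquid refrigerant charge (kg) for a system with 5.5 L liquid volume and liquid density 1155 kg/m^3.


Charge = V * rho / 1000
Charge = 5.5 * 1155 / 1000
Charge = 6.35 kg

6.35


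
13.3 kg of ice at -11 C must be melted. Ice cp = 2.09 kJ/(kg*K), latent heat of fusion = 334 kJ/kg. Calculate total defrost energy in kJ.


Sensible heat = cp * dT = 2.09 * 11 = 22.99 kJ/kg
Total per kg = 22.99 + 334 = 356.99 kJ/kg
Q = m * total = 13.3 * 356.99
Q = 4748.0 kJ

4748.0


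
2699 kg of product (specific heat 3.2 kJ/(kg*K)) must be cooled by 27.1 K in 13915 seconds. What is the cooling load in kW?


Q = m * cp * dT / t
Q = 2699 * 3.2 * 27.1 / 13915
Q = 16.821 kW

16.821


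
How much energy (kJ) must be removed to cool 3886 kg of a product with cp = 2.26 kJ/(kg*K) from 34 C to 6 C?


dT = 34 - (6) = 28 K
Q = m * cp * dT = 3886 * 2.26 * 28
Q = 245906 kJ

245906


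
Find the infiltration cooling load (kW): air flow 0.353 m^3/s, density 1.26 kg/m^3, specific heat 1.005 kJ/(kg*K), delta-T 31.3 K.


Q = V_dot * rho * cp * dT
Q = 0.353 * 1.26 * 1.005 * 31.3
Q = 13.991 kW

13.991


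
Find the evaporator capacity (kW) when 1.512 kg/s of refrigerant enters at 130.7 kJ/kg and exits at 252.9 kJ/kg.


dh = 252.9 - 130.7 = 122.2 kJ/kg
Q_evap = m_dot * dh = 1.512 * 122.2
Q_evap = 184.77 kW

184.77


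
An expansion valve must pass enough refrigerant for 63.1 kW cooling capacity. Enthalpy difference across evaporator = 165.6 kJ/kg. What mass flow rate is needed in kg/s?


m_dot = Q / dh
m_dot = 63.1 / 165.6
m_dot = 0.381 kg/s

0.381


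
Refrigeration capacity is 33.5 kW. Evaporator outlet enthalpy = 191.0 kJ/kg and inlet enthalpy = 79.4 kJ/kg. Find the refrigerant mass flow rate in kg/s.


dh = 191.0 - 79.4 = 111.6 kJ/kg
m_dot = Q / dh = 33.5 / 111.6 = 0.3002 kg/s

0.3002


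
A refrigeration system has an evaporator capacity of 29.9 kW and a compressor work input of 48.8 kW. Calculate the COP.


COP = Q_evap / W
COP = 29.9 / 48.8
COP = 0.613

0.613


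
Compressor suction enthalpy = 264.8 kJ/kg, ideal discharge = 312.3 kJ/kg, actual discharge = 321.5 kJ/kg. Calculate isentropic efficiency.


dh_ideal = 312.3 - 264.8 = 47.5 kJ/kg
dh_actual = 321.5 - 264.8 = 56.7 kJ/kg
eta_s = dh_ideal / dh_actual = 47.5 / 56.7
eta_s = 0.8377

0.8377


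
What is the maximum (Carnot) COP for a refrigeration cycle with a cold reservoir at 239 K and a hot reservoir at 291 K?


dT = 291 - 239 = 52 K
COP_carnot = T_cold / dT = 239 / 52
COP_carnot = 4.596

4.596


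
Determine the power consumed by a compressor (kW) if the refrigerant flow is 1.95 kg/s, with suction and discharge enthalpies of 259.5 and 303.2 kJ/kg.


dh = 303.2 - 259.5 = 43.7 kJ/kg
W = m_dot * dh = 1.95 * 43.7 = 85.22 kW

85.22


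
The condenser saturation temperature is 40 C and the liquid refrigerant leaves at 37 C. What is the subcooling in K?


Subcooling = T_cond - T_liquid
Subcooling = 40 - 37
Subcooling = 3 K

3


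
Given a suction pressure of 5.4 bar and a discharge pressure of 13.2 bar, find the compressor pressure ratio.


PR = P_high / P_low
PR = 13.2 / 5.4
PR = 2.444

2.444


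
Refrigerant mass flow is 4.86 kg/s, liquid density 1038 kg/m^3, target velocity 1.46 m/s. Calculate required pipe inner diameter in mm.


A = m_dot / (rho * v) = 4.86 / (1038 * 1.46) = 0.003206904743 m^2
d = sqrt(4*A/pi) * 1000
d = 63.9 mm

63.9


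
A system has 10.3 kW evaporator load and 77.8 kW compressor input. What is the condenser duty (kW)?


Q_cond = Q_evap + W
Q_cond = 10.3 + 77.8
Q_cond = 88.1 kW

88.1


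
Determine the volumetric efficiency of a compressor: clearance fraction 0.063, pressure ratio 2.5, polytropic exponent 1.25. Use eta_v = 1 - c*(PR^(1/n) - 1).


PR^(1/n) = 2.5^(1/1.25) = 2.08138302
eta_v = 1 - 0.063 * (2.08138302 - 1)
eta_v = 0.9319

0.9319


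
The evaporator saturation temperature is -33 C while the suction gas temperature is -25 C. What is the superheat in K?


Superheat = T_suction - T_evap
Superheat = -25 - (-33)
Superheat = 8 K

8


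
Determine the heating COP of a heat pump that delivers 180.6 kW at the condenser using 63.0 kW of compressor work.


COP_hp = Q_cond / W
COP_hp = 180.6 / 63.0
COP_hp = 2.867

2.867


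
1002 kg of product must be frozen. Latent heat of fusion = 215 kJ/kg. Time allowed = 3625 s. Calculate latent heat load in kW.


Q_lat = m * h_fg / t
Q_lat = 1002 * 215 / 3625
Q_lat = 59.43 kW

59.43


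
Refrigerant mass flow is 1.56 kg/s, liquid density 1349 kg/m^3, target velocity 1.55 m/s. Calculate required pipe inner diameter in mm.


A = m_dot / (rho * v) = 1.56 / (1349 * 1.55) = 0.0007460723595 m^2
d = sqrt(4*A/pi) * 1000
d = 30.8 mm

30.8


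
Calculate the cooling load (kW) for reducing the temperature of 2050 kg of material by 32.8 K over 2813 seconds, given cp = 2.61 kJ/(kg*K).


Q = m * cp * dT / t
Q = 2050 * 2.61 * 32.8 / 2813
Q = 62.388 kW

62.388


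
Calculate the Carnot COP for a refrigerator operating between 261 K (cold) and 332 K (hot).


dT = 332 - 261 = 71 K
COP_carnot = T_cold / dT = 261 / 71
COP_carnot = 3.676

3.676


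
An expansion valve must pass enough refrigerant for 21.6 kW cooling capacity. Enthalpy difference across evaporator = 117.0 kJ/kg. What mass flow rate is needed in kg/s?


m_dot = Q / dh
m_dot = 21.6 / 117.0
m_dot = 0.1846 kg/s

0.1846


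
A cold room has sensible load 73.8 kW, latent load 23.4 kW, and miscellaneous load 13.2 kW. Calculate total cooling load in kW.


Q_total = Q_s + Q_l + Q_misc
Q_total = 73.8 + 23.4 + 13.2
Q_total = 110.4 kW

110.4


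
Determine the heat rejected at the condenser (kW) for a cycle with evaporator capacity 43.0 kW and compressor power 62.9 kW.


Q_cond = Q_evap + W
Q_cond = 43.0 + 62.9
Q_cond = 105.9 kW

105.9


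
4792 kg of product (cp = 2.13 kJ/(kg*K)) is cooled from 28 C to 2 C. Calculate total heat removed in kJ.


dT = 28 - (2) = 26 K
Q = m * cp * dT = 4792 * 2.13 * 26
Q = 265381 kJ

265381


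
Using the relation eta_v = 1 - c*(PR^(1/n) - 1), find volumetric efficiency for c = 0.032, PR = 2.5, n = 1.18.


PR^(1/n) = 2.5^(1/1.18) = 2.17388865
eta_v = 1 - 0.032 * (2.17388865 - 1)
eta_v = 0.9624

0.9624


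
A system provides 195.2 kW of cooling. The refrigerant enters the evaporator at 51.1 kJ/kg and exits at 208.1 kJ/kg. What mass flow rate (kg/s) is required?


dh = 208.1 - 51.1 = 157.0 kJ/kg
m_dot = Q / dh = 195.2 / 157.0 = 1.2433 kg/s

1.2433


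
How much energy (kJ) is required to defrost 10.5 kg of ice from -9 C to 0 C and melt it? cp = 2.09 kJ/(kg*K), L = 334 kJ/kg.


Sensible heat = cp * dT = 2.09 * 9 = 18.81 kJ/kg
Total per kg = 18.81 + 334 = 352.81 kJ/kg
Q = m * total = 10.5 * 352.81
Q = 3704.5 kJ

3704.5


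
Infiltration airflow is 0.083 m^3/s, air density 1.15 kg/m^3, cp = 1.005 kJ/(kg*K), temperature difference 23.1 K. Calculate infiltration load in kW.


Q = V_dot * rho * cp * dT
Q = 0.083 * 1.15 * 1.005 * 23.1
Q = 2.216 kW

2.216


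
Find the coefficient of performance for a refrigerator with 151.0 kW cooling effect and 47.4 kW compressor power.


COP = Q_evap / W
COP = 151.0 / 47.4
COP = 3.186

3.186


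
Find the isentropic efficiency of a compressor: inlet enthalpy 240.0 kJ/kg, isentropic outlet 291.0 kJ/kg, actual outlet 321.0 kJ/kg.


dh_ideal = 291.0 - 240.0 = 51.0 kJ/kg
dh_actual = 321.0 - 240.0 = 81.0 kJ/kg
eta_s = dh_ideal / dh_actual = 51.0 / 81.0
eta_s = 0.6296

0.6296


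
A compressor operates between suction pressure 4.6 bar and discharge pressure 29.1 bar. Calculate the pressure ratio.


PR = P_high / P_low
PR = 29.1 / 4.6
PR = 6.326

6.326


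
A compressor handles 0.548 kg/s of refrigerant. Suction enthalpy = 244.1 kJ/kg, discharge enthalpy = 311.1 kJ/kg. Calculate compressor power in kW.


dh = 311.1 - 244.1 = 67.0 kJ/kg
W = m_dot * dh = 0.548 * 67.0 = 36.72 kW

36.72


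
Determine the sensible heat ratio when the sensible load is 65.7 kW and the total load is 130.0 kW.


SHR = Q_sensible / Q_total
SHR = 65.7 / 130.0
SHR = 0.505

0.505


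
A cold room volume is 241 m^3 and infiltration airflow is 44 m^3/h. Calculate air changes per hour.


ACH = flow / volume
ACH = 44 / 241
ACH = 0.183

0.183


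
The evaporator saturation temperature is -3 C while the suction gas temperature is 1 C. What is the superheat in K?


Superheat = T_suction - T_evap
Superheat = 1 - (-3)
Superheat = 4 K

4


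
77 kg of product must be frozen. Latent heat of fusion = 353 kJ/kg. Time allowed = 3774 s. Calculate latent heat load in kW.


Q_lat = m * h_fg / t
Q_lat = 77 * 353 / 3774
Q_lat = 7.2 kW

7.2


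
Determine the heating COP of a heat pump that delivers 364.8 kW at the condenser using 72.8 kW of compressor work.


COP_hp = Q_cond / W
COP_hp = 364.8 / 72.8
COP_hp = 5.011

5.011


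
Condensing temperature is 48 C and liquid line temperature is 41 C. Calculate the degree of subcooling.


Subcooling = T_cond - T_liquid
Subcooling = 48 - 41
Subcooling = 7 K

7


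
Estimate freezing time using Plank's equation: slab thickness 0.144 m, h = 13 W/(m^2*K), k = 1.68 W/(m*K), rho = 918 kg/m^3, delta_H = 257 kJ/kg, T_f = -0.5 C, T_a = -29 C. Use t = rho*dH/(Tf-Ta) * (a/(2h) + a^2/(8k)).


dT = -0.5 - (-29) = 28.5 K
term1 = a/(2h) = 0.144/(2*13) = 0.005538461538
term2 = a^2/(8k) = 0.144^2/(8*1.68) = 0.001542857143
t = rho*dH*1000/dT * (term1 + term2)
t = 918*257*1000/28.5 * (0.005538461538 + 0.001542857143)
t = 58620 s

58620


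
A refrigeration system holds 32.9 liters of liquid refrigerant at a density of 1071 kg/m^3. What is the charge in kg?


Charge = V * rho / 1000
Charge = 32.9 * 1071 / 1000
Charge = 35.24 kg

35.24


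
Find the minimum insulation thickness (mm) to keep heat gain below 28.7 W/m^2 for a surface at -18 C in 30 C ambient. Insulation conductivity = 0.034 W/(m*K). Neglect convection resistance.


dT = 30 - (-18) = 48 K
thickness = k * dT / q_max * 1000
thickness = 0.034 * 48 / 28.7 * 1000
thickness = 56.9 mm

56.9


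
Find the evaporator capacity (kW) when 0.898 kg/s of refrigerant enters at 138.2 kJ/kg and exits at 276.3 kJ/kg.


dh = 276.3 - 138.2 = 138.1 kJ/kg
Q_evap = m_dot * dh = 0.898 * 138.1
Q_evap = 124.01 kW

124.01


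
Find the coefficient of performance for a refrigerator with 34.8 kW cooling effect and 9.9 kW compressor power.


COP = Q_evap / W
COP = 34.8 / 9.9
COP = 3.515

3.515


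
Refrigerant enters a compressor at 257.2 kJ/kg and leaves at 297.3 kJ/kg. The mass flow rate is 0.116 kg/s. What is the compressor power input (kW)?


dh = 297.3 - 257.2 = 40.1 kJ/kg
W = m_dot * dh = 0.116 * 40.1 = 4.65 kW

4.65


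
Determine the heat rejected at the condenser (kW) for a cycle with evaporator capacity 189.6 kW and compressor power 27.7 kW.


Q_cond = Q_evap + W
Q_cond = 189.6 + 27.7
Q_cond = 217.3 kW

217.3


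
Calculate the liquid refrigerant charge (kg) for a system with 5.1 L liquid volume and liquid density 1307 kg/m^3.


Charge = V * rho / 1000
Charge = 5.1 * 1307 / 1000
Charge = 6.67 kg

6.67


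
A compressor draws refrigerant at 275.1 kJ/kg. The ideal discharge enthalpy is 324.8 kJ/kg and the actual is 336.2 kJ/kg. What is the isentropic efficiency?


dh_ideal = 324.8 - 275.1 = 49.7 kJ/kg
dh_actual = 336.2 - 275.1 = 61.1 kJ/kg
eta_s = dh_ideal / dh_actual = 49.7 / 61.1
eta_s = 0.8134

0.8134


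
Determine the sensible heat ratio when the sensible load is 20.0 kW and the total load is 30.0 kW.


SHR = Q_sensible / Q_total
SHR = 20.0 / 30.0
SHR = 0.667

0.667


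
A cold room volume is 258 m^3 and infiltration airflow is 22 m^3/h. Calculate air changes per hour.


ACH = flow / volume
ACH = 22 / 258
ACH = 0.085

0.085


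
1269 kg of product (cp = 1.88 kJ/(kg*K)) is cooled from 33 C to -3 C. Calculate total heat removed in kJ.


dT = 33 - (-3) = 36 K
Q = m * cp * dT = 1269 * 1.88 * 36
Q = 85886 kJ

85886


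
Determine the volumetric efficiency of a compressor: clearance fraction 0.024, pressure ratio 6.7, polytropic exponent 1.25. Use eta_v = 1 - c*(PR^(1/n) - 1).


PR^(1/n) = 6.7^(1/1.25) = 4.57994057
eta_v = 1 - 0.024 * (4.57994057 - 1)
eta_v = 0.9141

0.9141


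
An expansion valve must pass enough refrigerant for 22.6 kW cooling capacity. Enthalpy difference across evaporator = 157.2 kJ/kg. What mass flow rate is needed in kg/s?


m_dot = Q / dh
m_dot = 22.6 / 157.2
m_dot = 0.1438 kg/s

0.1438


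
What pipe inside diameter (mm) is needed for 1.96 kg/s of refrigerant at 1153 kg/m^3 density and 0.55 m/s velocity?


A = m_dot / (rho * v) = 1.96 / (1153 * 0.55) = 0.0030907514 m^2
d = sqrt(4*A/pi) * 1000
d = 62.7 mm

62.7


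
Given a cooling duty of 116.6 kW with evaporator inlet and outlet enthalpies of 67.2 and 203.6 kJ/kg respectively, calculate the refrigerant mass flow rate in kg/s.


dh = 203.6 - 67.2 = 136.4 kJ/kg
m_dot = Q / dh = 116.6 / 136.4 = 0.8548 kg/s

0.8548


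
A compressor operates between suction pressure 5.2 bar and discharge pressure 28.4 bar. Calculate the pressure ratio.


PR = P_high / P_low
PR = 28.4 / 5.2
PR = 5.462

5.462


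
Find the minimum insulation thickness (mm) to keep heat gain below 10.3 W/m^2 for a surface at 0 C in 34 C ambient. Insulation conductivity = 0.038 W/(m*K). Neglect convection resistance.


dT = 34 - (0) = 34 K
thickness = k * dT / q_max * 1000
thickness = 0.038 * 34 / 10.3 * 1000
thickness = 125.4 mm

125.4


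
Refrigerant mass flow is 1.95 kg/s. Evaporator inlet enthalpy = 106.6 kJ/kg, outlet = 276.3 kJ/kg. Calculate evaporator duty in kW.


dh = 276.3 - 106.6 = 169.7 kJ/kg
Q_evap = m_dot * dh = 1.95 * 169.7
Q_evap = 330.92 kW

330.92


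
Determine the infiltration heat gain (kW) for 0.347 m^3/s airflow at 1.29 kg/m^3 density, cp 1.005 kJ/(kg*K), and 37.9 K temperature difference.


Q = V_dot * rho * cp * dT
Q = 0.347 * 1.29 * 1.005 * 37.9
Q = 17.05 kW

17.05


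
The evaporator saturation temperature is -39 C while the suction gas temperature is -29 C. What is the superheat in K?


Superheat = T_suction - T_evap
Superheat = -29 - (-39)
Superheat = 10 K

10


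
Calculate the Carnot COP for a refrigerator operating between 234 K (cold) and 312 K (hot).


dT = 312 - 234 = 78 K
COP_carnot = T_cold / dT = 234 / 78
COP_carnot = 3.0

3.0


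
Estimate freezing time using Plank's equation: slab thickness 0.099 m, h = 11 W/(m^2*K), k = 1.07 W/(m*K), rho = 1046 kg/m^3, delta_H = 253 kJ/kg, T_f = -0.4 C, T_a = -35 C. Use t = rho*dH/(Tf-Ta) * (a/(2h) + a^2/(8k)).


dT = -0.4 - (-35) = 34.6 K
term1 = a/(2h) = 0.099/(2*11) = 0.0045
term2 = a^2/(8k) = 0.099^2/(8*1.07) = 0.001144976636
t = rho*dH*1000/dT * (term1 + term2)
t = 1046*253*1000/34.6 * (0.0045 + 0.001144976636)
t = 43176 s

43176


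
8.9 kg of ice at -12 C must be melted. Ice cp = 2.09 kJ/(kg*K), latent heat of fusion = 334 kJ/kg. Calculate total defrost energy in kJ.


Sensible heat = cp * dT = 2.09 * 12 = 25.08 kJ/kg
Total per kg = 25.08 + 334 = 359.08 kJ/kg
Q = m * total = 8.9 * 359.08
Q = 3195.8 kJ

3195.8


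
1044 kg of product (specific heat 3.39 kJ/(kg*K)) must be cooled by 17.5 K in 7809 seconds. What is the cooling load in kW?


Q = m * cp * dT / t
Q = 1044 * 3.39 * 17.5 / 7809
Q = 7.931 kW

7.931


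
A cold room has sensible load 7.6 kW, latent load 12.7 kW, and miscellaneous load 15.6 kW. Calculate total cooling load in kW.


Q_total = Q_s + Q_l + Q_misc
Q_total = 7.6 + 12.7 + 15.6
Q_total = 35.9 kW

35.9


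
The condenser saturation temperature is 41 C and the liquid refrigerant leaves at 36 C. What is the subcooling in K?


Subcooling = T_cond - T_liquid
Subcooling = 41 - 36
Subcooling = 5 K

5


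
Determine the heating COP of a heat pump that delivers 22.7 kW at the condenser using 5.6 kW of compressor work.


COP_hp = Q_cond / W
COP_hp = 22.7 / 5.6
COP_hp = 4.054

4.054


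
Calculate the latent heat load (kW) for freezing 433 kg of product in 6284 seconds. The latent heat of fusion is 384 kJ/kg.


Q_lat = m * h_fg / t
Q_lat = 433 * 384 / 6284
Q_lat = 26.46 kW

26.46


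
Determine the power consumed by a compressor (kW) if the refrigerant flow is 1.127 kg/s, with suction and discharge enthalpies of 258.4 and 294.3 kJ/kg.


dh = 294.3 - 258.4 = 35.9 kJ/kg
W = m_dot * dh = 1.127 * 35.9 = 40.46 kW

40.46


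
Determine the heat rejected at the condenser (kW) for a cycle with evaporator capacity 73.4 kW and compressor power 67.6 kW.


Q_cond = Q_evap + W
Q_cond = 73.4 + 67.6
Q_cond = 141.0 kW

141.0


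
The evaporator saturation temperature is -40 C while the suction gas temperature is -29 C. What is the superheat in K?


Superheat = T_suction - T_evap
Superheat = -29 - (-40)
Superheat = 11 K

11


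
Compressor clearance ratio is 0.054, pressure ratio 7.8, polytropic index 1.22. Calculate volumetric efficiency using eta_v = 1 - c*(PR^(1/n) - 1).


PR^(1/n) = 7.8^(1/1.22) = 5.38548827
eta_v = 1 - 0.054 * (5.38548827 - 1)
eta_v = 0.7632

0.7632


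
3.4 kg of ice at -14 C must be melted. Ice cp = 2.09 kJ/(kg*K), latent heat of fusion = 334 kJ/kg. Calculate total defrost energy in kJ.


Sensible heat = cp * dT = 2.09 * 14 = 29.26 kJ/kg
Total per kg = 29.26 + 334 = 363.26 kJ/kg
Q = m * total = 3.4 * 363.26
Q = 1235.1 kJ

1235.1


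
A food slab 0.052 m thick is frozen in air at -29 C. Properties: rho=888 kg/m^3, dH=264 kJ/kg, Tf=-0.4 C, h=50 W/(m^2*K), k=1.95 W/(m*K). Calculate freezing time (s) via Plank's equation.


dT = -0.4 - (-29) = 28.6 K
term1 = a/(2h) = 0.052/(2*50) = 0.00052
term2 = a^2/(8k) = 0.052^2/(8*1.95) = 0.0001733333333
t = rho*dH*1000/dT * (term1 + term2)
t = 888*264*1000/28.6 * (0.00052 + 0.0001733333333)
t = 5683 s

5683


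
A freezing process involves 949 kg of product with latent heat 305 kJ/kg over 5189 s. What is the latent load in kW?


Q_lat = m * h_fg / t
Q_lat = 949 * 305 / 5189
Q_lat = 55.78 kW

55.78


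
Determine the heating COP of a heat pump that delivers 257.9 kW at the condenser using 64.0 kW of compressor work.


COP_hp = Q_cond / W
COP_hp = 257.9 / 64.0
COP_hp = 4.03

4.03


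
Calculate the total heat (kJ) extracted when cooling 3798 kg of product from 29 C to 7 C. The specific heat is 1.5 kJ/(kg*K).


dT = 29 - (7) = 22 K
Q = m * cp * dT = 3798 * 1.5 * 22
Q = 125334 kJ

125334


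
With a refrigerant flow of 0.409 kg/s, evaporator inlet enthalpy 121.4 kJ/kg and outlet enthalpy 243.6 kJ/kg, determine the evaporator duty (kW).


dh = 243.6 - 121.4 = 122.2 kJ/kg
Q_evap = m_dot * dh = 0.409 * 122.2
Q_evap = 49.98 kW

49.98


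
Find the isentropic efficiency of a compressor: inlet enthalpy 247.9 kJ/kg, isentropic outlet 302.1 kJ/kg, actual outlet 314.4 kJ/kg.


dh_ideal = 302.1 - 247.9 = 54.2 kJ/kg
dh_actual = 314.4 - 247.9 = 66.5 kJ/kg
eta_s = dh_ideal / dh_actual = 54.2 / 66.5
eta_s = 0.815

0.815


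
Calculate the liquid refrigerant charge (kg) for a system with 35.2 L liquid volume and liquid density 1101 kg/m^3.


Charge = V * rho / 1000
Charge = 35.2 * 1101 / 1000
Charge = 38.76 kg

38.76


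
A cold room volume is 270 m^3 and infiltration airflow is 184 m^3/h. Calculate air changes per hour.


ACH = flow / volume
ACH = 184 / 270
ACH = 0.681

0.681


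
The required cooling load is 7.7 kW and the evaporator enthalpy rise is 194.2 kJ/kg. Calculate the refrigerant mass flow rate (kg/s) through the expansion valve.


m_dot = Q / dh
m_dot = 7.7 / 194.2
m_dot = 0.0396 kg/s

0.0396


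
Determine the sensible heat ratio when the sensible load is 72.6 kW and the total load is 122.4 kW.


SHR = Q_sensible / Q_total
SHR = 72.6 / 122.4
SHR = 0.593

0.593


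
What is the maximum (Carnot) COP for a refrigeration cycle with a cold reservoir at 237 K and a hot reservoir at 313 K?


dT = 313 - 237 = 76 K
COP_carnot = T_cold / dT = 237 / 76
COP_carnot = 3.118

3.118


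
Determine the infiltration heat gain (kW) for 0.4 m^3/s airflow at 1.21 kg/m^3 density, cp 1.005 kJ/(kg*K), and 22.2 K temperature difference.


Q = V_dot * rho * cp * dT
Q = 0.4 * 1.21 * 1.005 * 22.2
Q = 10.799 kW

10.799


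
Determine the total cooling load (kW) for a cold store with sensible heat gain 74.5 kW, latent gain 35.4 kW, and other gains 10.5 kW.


Q_total = Q_s + Q_l + Q_misc
Q_total = 74.5 + 35.4 + 10.5
Q_total = 120.4 kW

120.4


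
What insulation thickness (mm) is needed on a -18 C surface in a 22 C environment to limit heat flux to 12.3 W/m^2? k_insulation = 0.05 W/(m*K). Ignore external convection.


dT = 22 - (-18) = 40 K
thickness = k * dT / q_max * 1000
thickness = 0.05 * 40 / 12.3 * 1000
thickness = 162.6 mm

162.6


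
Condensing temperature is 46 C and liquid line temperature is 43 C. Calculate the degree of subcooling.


Subcooling = T_cond - T_liquid
Subcooling = 46 - 43
Subcooling = 3 K

3


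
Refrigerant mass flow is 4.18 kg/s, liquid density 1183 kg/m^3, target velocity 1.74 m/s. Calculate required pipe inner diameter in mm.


A = m_dot / (rho * v) = 4.18 / (1183 * 1.74) = 0.002030683728 m^2
d = sqrt(4*A/pi) * 1000
d = 50.8 mm

50.8


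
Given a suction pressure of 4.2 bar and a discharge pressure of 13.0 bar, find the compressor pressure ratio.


PR = P_high / P_low
PR = 13.0 / 4.2
PR = 3.095

3.095


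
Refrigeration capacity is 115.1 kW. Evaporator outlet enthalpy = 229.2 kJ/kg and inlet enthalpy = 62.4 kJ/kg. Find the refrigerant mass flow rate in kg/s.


dh = 229.2 - 62.4 = 166.8 kJ/kg
m_dot = Q / dh = 115.1 / 166.8 = 0.69 kg/s

0.69


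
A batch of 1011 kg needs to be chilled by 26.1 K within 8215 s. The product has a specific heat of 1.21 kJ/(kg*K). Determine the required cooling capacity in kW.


Q = m * cp * dT / t
Q = 1011 * 1.21 * 26.1 / 8215
Q = 3.887 kW

3.887


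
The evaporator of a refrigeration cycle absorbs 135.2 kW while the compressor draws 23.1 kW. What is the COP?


COP = Q_evap / W
COP = 135.2 / 23.1
COP = 5.853

5.853


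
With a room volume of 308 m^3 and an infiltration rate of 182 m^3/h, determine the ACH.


ACH = flow / volume
ACH = 182 / 308
ACH = 0.591

0.591


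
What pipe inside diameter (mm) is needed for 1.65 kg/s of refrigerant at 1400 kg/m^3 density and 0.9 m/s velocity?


A = m_dot / (rho * v) = 1.65 / (1400 * 0.9) = 0.00130952381 m^2
d = sqrt(4*A/pi) * 1000
d = 40.8 mm

40.8


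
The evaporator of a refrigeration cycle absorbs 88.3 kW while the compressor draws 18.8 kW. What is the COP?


COP = Q_evap / W
COP = 88.3 / 18.8
COP = 4.697

4.697


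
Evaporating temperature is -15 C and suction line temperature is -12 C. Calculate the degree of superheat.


Superheat = T_suction - T_evap
Superheat = -12 - (-15)
Superheat = 3 K

3


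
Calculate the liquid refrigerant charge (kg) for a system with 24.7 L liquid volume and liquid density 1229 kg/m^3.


Charge = V * rho / 1000
Charge = 24.7 * 1229 / 1000
Charge = 30.36 kg

30.36


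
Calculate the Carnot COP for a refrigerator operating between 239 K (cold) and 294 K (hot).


dT = 294 - 239 = 55 K
COP_carnot = T_cold / dT = 239 / 55
COP_carnot = 4.345

4.345


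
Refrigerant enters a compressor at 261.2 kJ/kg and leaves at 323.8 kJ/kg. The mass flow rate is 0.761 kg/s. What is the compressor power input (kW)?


dh = 323.8 - 261.2 = 62.6 kJ/kg
W = m_dot * dh = 0.761 * 62.6 = 47.64 kW

47.64


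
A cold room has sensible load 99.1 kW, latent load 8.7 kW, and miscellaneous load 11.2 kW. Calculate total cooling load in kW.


Q_total = Q_s + Q_l + Q_misc
Q_total = 99.1 + 8.7 + 11.2
Q_total = 119.0 kW

119.0


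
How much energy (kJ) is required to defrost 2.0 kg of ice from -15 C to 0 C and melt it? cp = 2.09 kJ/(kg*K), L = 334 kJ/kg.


Sensible heat = cp * dT = 2.09 * 15 = 31.35 kJ/kg
Total per kg = 31.35 + 334 = 365.35 kJ/kg
Q = m * total = 2.0 * 365.35
Q = 730.7 kJ

730.7


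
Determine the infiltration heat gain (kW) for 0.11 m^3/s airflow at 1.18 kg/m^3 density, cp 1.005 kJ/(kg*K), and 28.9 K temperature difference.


Q = V_dot * rho * cp * dT
Q = 0.11 * 1.18 * 1.005 * 28.9
Q = 3.77 kW

3.77
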